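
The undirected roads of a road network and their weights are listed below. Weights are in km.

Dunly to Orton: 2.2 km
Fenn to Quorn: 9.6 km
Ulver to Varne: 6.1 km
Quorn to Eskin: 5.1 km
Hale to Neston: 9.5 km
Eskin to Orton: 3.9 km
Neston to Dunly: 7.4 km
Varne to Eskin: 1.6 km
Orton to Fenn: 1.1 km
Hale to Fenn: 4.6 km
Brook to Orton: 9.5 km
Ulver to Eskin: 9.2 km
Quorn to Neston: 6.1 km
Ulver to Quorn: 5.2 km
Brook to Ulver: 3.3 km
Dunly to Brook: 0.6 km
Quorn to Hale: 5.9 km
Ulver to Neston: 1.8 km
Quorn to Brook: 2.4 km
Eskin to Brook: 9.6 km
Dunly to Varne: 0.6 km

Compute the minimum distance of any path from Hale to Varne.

8.5 km

Settle nodes by increasing distance from Hale:
Hale: 0
Fenn: 4.6  (via Hale)
Orton: 5.7  (via Fenn)
Quorn: 5.9  (via Hale)
Dunly: 7.9  (via Orton)
Brook: 8.3  (via Quorn)
Varne: 8.5  (via Dunly)
Shortest route: Hale–Fenn–Orton–Dunly–Varne = 8.5 km.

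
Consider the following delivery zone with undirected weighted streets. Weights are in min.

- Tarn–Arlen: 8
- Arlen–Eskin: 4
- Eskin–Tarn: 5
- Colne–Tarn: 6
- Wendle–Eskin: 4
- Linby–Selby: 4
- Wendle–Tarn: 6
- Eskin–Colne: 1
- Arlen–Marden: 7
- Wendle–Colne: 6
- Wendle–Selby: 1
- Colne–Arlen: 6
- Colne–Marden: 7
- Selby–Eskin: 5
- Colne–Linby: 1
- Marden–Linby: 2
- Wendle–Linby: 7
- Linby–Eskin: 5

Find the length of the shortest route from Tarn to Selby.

Candidate routes:
Tarn → Wendle → Selby: 6+1 = 7
Tarn → Eskin → Selby: 5+5 = 10
The minimum is 7 min via Tarn → Wendle → Selby.

7 min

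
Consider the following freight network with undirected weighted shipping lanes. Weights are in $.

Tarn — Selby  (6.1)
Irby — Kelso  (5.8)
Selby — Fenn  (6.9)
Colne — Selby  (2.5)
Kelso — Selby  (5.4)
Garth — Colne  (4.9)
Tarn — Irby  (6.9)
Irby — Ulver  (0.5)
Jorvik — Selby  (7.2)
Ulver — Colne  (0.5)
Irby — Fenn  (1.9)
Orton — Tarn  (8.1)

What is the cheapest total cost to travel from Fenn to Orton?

Running Dijkstra from Fenn:
Fenn: 0
Irby: 1.9  (via Fenn)
Ulver: 2.4  (via Irby)
Colne: 2.9  (via Ulver)
Selby: 5.4  (via Colne)
Kelso: 7.7  (via Irby)
Garth: 7.8  (via Colne)
Tarn: 8.8  (via Irby)
Jorvik: 12.6  (via Selby)
Orton: 16.9  (via Tarn)
Shortest route: Fenn–Irby–Tarn–Orton = $16.9.

$16.9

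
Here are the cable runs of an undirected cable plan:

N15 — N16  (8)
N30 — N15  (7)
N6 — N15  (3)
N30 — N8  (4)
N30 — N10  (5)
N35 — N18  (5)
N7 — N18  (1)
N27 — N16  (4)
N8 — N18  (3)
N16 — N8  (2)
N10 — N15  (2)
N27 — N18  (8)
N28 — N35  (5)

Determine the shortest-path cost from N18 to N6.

16

Enumerating some paths:
N18–N27–N16–N15–N6: 8+4+8+3 = 23
N18–N8–N30–N15–N6: 3+4+7+3 = 17
N18–N8–N16–N15–N6: 3+2+8+3 = 16
N18–N8–N30–N10–N15–N6: 3+4+5+2+3 = 17
Cheapest is N18–N8–N16–N15–N6 at 16.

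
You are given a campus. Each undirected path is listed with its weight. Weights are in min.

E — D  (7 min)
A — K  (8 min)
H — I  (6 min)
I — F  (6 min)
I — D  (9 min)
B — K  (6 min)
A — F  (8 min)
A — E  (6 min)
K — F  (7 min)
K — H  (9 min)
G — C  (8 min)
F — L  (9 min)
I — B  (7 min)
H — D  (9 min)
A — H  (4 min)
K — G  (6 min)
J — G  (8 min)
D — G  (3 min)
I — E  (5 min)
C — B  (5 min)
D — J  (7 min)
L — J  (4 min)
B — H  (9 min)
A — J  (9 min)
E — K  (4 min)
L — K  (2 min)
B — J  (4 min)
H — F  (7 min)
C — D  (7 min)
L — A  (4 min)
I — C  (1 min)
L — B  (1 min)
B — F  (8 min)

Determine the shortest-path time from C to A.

Shortest distances from C:
C: 0
I: 1  (via C)
B: 5  (via C)
E: 6  (via I)
L: 6  (via B)
D: 7  (via C)
F: 7  (via I)
H: 7  (via I)
G: 8  (via C)
K: 8  (via L)
J: 9  (via B)
A: 10  (via L)
Shortest route: C–B–L–A = 10 min.

10 min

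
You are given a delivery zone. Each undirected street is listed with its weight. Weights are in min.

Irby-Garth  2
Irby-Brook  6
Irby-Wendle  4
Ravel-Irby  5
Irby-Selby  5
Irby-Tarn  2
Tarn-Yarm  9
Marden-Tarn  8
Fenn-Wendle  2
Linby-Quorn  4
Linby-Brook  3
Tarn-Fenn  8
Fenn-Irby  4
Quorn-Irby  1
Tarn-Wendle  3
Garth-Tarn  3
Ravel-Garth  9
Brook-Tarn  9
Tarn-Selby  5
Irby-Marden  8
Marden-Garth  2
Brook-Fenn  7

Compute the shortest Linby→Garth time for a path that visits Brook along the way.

Shortest Linby→Brook: Linby–Brook = 3
Best Brook to Garth: Brook–Irby–Garth costing 8
Total via Brook: 3 + 8 = 11 min.

11 min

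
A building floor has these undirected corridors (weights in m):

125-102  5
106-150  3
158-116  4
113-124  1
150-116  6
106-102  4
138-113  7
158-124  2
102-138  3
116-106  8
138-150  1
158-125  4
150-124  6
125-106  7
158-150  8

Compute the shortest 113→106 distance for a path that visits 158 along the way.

14 m

Shortest 113→158: 113–124–158 = 3
Shortest 158→106: 158–125–106 = 11
Total via 158: 3 + 11 = 14 m.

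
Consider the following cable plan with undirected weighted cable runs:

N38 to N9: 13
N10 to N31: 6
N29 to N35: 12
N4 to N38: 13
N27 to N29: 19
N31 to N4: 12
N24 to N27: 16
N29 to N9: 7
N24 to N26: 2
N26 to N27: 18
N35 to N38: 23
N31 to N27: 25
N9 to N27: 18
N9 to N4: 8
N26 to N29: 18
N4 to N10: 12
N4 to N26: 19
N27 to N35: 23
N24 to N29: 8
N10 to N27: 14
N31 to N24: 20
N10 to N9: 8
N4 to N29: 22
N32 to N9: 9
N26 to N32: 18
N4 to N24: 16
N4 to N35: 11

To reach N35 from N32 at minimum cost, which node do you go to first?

Enumerating some paths:
N32–N26–N24–N29–N35: 18+2+8+12 = 40
N32–N9–N10–N4–N35: 9+8+12+11 = 40
N32–N9–N38–N35: 9+13+23 = 45
N32–N9–N29–N35: 9+7+12 = 28
The minimum is 28 via N32–N9–N29–N35.
So from N32 the first move is to N9.

N9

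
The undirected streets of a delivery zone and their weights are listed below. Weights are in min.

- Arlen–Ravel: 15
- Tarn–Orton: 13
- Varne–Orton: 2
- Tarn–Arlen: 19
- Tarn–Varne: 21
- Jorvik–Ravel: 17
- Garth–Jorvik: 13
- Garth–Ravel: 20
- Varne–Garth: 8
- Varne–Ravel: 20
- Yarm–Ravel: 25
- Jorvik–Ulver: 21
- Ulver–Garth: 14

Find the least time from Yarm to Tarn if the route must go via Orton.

Best Yarm to Orton: Yarm–Ravel–Varne–Orton costing 47
Best Orton to Tarn: Orton–Tarn costing 13
Total via Orton: 47 + 13 = 60 min.

60 min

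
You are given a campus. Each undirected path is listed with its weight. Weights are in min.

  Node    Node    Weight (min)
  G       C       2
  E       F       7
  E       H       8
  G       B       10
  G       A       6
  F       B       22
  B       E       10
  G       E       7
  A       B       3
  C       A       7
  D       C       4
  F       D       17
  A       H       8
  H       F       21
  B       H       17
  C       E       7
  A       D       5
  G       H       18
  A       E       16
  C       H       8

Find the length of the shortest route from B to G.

9 min

Enumerating some paths:
B–G: 10 = 10
B–A–D–C–G: 3+5+4+2 = 14
B–A–C–G: 3+7+2 = 12
B–A–G: 3+6 = 9
Cheapest is B–A–G at 9 min.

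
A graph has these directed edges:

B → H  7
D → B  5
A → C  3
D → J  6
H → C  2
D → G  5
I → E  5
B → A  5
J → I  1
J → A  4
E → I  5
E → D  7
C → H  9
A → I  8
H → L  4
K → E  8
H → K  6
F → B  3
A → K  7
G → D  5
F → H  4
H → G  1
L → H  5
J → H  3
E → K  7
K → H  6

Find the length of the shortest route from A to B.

Settle nodes by increasing distance from A:
A: 0
C: 3  (via A)
K: 7  (via A)
I: 8  (via A)
H: 12  (via C)
E: 13  (via I)
G: 13  (via H)
L: 16  (via H)
D: 18  (via G)
B: 23  (via D)
Shortest route: A → C → H → G → D → B = 23.

23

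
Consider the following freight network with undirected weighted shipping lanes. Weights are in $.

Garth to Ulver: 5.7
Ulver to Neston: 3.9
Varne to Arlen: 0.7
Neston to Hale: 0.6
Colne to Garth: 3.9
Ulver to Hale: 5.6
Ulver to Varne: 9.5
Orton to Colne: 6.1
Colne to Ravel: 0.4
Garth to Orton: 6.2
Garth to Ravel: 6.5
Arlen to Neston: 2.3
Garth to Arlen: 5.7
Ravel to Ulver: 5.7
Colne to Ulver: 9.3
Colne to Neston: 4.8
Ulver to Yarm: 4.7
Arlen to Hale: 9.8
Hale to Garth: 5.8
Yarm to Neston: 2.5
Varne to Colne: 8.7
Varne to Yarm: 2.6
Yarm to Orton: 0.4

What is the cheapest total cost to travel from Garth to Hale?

$5.8

Running Dijkstra from Garth:
Garth: 0
Colne: 3.9  (via Garth)
Ravel: 4.3  (via Colne)
Ulver: 5.7  (via Garth)
Arlen: 5.7  (via Garth)
Hale: 5.8  (via Garth)
Shortest route: Garth–Hale = $5.8.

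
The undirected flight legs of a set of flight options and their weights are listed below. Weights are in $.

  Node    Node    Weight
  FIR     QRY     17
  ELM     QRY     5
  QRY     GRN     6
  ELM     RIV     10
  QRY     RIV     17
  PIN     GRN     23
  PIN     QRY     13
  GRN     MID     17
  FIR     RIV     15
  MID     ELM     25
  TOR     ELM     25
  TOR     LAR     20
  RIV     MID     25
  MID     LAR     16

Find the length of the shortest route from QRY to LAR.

$39

Compare a few routes:
QRY - ELM - TOR - LAR: 5+25+20 = 50
QRY - ELM - RIV - MID - LAR: 5+10+25+16 = 56
QRY - ELM - MID - LAR: 5+25+16 = 46
QRY - GRN - MID - LAR: 6+17+16 = 39
Cheapest is QRY - GRN - MID - LAR at $39.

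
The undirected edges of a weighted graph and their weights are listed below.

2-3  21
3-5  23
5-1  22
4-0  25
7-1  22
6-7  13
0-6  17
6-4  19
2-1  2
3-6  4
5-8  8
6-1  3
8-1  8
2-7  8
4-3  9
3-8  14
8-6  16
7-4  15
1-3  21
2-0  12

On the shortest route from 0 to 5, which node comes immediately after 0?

Enumerating some paths:
0–2–1–6–8–5: 12+2+3+16+8 = 41
0–2–1–5: 12+2+22 = 36
0–2–1–8–5: 12+2+8+8 = 30
0–6–1–8–5: 17+3+8+8 = 36
The minimum is 30 via 0–2–1–8–5.
So from 0 the first move is to 2.

2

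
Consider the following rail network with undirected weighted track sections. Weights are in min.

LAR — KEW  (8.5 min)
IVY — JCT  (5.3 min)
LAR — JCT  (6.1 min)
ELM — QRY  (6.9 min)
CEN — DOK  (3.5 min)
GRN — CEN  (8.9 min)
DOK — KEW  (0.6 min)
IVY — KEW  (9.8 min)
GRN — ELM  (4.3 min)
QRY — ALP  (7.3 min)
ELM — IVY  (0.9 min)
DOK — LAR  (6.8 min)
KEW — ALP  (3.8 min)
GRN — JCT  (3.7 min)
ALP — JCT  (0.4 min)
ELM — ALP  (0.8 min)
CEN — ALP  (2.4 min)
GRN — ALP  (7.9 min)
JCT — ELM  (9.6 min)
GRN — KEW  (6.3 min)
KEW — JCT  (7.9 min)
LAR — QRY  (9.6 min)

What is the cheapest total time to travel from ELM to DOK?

Compare a few routes:
ELM - ALP - KEW - DOK: 0.8+3.8+0.6 = 5.2
ELM - ALP - CEN - DOK: 0.8+2.4+3.5 = 6.7
The minimum is 5.2 min via ELM - ALP - KEW - DOK.

5.2 min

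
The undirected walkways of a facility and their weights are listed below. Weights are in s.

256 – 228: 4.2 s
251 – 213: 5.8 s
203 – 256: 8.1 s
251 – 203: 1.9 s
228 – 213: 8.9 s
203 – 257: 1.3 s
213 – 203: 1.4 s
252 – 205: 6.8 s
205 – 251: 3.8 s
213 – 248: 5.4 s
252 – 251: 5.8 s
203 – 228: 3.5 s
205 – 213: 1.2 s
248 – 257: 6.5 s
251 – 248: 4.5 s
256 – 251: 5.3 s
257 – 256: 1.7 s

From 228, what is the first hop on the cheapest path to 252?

203

Enumerating some paths:
228–203–213–205–252: 3.5+1.4+1.2+6.8 = 12.9
228–203–251–252: 3.5+1.9+5.8 = 11.2
Cheapest is 228–203–251–252 at 11.2 s.
So from 228 the first move is to 203.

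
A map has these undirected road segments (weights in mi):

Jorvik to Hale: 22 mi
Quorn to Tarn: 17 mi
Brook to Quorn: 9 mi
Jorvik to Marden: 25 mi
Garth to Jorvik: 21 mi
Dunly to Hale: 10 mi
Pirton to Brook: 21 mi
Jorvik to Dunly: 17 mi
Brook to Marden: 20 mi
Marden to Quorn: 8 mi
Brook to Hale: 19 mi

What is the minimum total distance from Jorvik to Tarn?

50 mi

Enumerating some paths:
Jorvik → Hale → Brook → Quorn → Tarn: 22+19+9+17 = 67
Jorvik → Marden → Quorn → Tarn: 25+8+17 = 50
Jorvik → Marden → Brook → Quorn → Tarn: 25+20+9+17 = 71
The minimum is 50 mi via Jorvik → Marden → Quorn → Tarn.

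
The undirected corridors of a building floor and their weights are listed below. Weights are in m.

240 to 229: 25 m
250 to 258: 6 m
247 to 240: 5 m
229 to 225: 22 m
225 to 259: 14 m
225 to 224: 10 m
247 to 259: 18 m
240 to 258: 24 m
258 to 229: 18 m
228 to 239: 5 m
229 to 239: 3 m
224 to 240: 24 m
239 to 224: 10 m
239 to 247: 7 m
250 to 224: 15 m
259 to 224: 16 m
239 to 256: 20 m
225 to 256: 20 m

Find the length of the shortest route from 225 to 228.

25 m

Shortest distances from 225:
225: 0
224: 10  (via 225)
259: 14  (via 225)
256: 20  (via 225)
239: 20  (via 224)
229: 22  (via 225)
228: 25  (via 239)
Shortest route: 225 → 224 → 239 → 228 = 25 m.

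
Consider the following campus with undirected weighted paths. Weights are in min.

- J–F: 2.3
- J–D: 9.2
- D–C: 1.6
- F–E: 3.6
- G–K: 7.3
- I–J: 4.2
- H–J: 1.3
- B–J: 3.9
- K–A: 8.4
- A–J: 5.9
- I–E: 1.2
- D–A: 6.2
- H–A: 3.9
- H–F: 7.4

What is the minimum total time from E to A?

Enumerating some paths:
E - I - J - A: 1.2+4.2+5.9 = 11.3
E - F - J - H - A: 3.6+2.3+1.3+3.9 = 11.1
E - F - J - A: 3.6+2.3+5.9 = 11.8
E - I - J - H - A: 1.2+4.2+1.3+3.9 = 10.6
The minimum is 10.6 min via E - I - J - H - A.

10.6 min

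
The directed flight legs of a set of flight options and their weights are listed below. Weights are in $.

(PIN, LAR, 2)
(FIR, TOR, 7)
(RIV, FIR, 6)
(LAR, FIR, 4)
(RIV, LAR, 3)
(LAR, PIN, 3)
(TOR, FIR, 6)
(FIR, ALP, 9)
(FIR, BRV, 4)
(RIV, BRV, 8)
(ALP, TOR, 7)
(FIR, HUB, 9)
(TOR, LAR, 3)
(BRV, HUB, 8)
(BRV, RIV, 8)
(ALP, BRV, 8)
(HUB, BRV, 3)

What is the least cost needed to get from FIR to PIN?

Candidate routes:
FIR–BRV–RIV–LAR–PIN: 4+8+3+3 = 18
FIR–ALP–TOR–LAR–PIN: 9+7+3+3 = 22
FIR–TOR–LAR–PIN: 7+3+3 = 13
The minimum is $13 via FIR–TOR–LAR–PIN.

$13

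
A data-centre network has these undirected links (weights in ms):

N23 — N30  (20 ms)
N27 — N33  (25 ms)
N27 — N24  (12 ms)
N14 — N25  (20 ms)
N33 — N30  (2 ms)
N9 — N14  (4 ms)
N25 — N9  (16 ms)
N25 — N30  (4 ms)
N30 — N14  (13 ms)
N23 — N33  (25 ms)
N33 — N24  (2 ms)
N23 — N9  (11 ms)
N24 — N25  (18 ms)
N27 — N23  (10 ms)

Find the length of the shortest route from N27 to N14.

Candidate routes:
N27 - N24 - N33 - N30 - N14: 12+2+2+13 = 29
N27 - N33 - N30 - N14: 25+2+13 = 40
N27 - N23 - N9 - N14: 10+11+4 = 25
N27 - N24 - N33 - N30 - N25 - N9 - N14: 12+2+2+4+16+4 = 40
Cheapest is N27 - N23 - N9 - N14 at 25 ms.

25 ms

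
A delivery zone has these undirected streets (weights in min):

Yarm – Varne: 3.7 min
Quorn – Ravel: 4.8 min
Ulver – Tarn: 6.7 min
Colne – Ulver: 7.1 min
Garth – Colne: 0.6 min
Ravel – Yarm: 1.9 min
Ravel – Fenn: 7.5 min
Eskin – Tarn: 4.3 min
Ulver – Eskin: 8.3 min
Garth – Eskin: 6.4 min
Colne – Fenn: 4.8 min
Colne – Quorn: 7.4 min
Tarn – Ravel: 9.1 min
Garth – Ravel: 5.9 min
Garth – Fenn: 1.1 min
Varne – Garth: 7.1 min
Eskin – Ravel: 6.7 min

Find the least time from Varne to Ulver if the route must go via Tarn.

Best Varne to Tarn: Varne–Yarm–Ravel–Tarn costing 14.7
Best Tarn to Ulver: Tarn–Ulver costing 6.7
Total via Tarn: 14.7 + 6.7 = 21.4 min.

21.4 min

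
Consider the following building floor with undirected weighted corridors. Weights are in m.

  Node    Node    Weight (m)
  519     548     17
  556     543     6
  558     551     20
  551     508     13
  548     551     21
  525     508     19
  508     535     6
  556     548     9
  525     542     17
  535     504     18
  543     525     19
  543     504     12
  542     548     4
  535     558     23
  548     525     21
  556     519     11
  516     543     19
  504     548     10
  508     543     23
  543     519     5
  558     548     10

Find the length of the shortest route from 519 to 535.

34 m

Compare a few routes:
519 → 543 → 508 → 535: 5+23+6 = 34
519 → 548 → 504 → 535: 17+10+18 = 45
519 → 543 → 504 → 535: 5+12+18 = 35
Cheapest is 519 → 543 → 508 → 535 at 34 m.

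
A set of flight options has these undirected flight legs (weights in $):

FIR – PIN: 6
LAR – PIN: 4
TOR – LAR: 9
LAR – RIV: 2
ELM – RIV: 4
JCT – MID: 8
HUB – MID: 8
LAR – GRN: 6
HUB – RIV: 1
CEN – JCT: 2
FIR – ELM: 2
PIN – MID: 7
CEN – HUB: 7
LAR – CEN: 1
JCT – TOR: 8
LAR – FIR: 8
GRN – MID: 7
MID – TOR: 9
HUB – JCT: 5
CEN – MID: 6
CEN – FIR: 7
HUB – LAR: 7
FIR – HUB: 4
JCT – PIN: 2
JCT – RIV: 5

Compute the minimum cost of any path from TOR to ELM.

$15

Compare a few routes:
TOR - JCT - CEN - LAR - RIV - ELM: 8+2+1+2+4 = 17
TOR - LAR - RIV - ELM: 9+2+4 = 15
TOR - JCT - HUB - RIV - ELM: 8+5+1+4 = 18
TOR - JCT - RIV - ELM: 8+5+4 = 17
Cheapest is TOR - LAR - RIV - ELM at $15.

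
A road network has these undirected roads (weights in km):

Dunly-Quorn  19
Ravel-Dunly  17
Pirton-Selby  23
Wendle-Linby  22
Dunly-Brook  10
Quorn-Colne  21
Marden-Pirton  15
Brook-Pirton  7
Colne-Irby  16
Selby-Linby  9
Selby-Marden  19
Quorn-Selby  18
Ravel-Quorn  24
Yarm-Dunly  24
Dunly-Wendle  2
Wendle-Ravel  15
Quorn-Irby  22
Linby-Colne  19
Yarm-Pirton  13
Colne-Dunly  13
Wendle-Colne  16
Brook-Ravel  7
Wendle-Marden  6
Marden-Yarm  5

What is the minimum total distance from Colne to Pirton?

30 km

Settle nodes by increasing distance from Colne:
Colne: 0
Dunly: 13  (via Colne)
Wendle: 15  (via Dunly)
Irby: 16  (via Colne)
Linby: 19  (via Colne)
Quorn: 21  (via Colne)
Marden: 21  (via Wendle)
Brook: 23  (via Dunly)
Yarm: 26  (via Marden)
Selby: 28  (via Linby)
Ravel: 30  (via Dunly)
Pirton: 30  (via Brook)
Shortest route: Colne–Dunly–Brook–Pirton = 30 km.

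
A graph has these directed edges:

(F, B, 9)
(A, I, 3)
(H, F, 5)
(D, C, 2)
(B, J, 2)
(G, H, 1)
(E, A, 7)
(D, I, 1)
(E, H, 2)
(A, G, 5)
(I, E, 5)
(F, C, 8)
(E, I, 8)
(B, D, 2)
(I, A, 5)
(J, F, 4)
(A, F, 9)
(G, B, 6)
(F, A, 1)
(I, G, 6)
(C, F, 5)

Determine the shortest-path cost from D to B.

13

Settle nodes by increasing distance from D:
D: 0
I: 1  (via D)
C: 2  (via D)
A: 6  (via I)
E: 6  (via I)
F: 7  (via C)
G: 7  (via I)
H: 8  (via E)
B: 13  (via G)
Shortest route: D–I–G–B = 13.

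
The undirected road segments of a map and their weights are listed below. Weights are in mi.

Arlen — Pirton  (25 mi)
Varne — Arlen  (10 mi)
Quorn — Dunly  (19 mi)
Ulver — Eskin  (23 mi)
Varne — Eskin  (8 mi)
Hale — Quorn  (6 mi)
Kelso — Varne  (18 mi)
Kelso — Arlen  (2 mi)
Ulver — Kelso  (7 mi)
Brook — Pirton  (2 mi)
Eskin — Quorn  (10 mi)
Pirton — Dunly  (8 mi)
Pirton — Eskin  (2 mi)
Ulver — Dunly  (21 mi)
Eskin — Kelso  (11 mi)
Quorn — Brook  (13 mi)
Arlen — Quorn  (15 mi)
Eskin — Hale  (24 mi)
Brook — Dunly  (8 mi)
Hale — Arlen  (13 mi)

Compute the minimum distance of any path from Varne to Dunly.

18 mi

Shortest distances from Varne:
Varne: 0
Eskin: 8  (via Varne)
Pirton: 10  (via Eskin)
Arlen: 10  (via Varne)
Kelso: 12  (via Arlen)
Brook: 12  (via Pirton)
Dunly: 18  (via Pirton)
Shortest route: Varne–Eskin–Pirton–Dunly = 18 mi.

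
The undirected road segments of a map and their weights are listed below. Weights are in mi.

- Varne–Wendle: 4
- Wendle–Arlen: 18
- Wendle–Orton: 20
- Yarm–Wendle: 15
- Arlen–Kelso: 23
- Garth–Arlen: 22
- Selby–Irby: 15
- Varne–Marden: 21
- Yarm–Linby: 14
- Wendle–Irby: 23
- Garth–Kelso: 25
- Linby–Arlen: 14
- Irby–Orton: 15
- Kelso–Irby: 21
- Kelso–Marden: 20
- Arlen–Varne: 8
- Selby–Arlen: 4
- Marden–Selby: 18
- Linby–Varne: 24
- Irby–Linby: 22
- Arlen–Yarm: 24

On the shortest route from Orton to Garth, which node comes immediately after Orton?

Enumerating some paths:
Orton → Wendle → Varne → Arlen → Garth: 20+4+8+22 = 54
Orton → Irby → Selby → Arlen → Garth: 15+15+4+22 = 56
The minimum is 54 mi via Orton → Wendle → Varne → Arlen → Garth.
So from Orton the first move is to Wendle.

Wendle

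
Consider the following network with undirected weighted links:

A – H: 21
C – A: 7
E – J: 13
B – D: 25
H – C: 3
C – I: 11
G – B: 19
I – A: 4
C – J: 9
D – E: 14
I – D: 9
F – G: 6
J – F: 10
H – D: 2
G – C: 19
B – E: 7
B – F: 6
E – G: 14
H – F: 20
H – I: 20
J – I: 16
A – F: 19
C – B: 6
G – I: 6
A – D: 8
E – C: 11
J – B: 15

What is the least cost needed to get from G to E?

14

Candidate routes:
G → I → A → C → E: 6+4+7+11 = 28
G → E: 14 = 14
G → B → E: 19+7 = 26
G → F → B → E: 6+6+7 = 19
The minimum is 14 via G → E.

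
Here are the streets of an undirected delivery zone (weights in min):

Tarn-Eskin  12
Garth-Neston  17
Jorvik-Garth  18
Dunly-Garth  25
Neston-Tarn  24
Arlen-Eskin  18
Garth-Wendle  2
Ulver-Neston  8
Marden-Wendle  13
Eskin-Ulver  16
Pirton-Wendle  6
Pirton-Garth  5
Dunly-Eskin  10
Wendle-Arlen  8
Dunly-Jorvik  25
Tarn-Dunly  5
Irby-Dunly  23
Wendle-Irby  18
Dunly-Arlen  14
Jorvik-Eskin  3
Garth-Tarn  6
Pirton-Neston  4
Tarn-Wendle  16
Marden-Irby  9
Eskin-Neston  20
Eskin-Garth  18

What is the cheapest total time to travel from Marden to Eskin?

33 min

Settle nodes by increasing distance from Marden:
Marden: 0
Irby: 9  (via Marden)
Wendle: 13  (via Marden)
Garth: 15  (via Wendle)
Pirton: 19  (via Wendle)
Tarn: 21  (via Garth)
Arlen: 21  (via Wendle)
Neston: 23  (via Pirton)
Dunly: 26  (via Tarn)
Ulver: 31  (via Neston)
Jorvik: 33  (via Garth)
Eskin: 33  (via Garth)
Shortest route: Marden–Wendle–Garth–Eskin = 33 min.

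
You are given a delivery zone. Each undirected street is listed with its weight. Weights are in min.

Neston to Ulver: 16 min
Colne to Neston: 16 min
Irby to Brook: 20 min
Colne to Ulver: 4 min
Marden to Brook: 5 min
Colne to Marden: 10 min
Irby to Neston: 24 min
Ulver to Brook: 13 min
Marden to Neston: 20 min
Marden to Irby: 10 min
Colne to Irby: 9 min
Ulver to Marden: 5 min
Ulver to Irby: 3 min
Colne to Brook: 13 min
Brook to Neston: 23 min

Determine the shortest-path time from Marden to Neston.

20 min

Settle nodes by increasing distance from Marden:
Marden: 0
Ulver: 5  (via Marden)
Brook: 5  (via Marden)
Irby: 8  (via Ulver)
Colne: 9  (via Ulver)
Neston: 20  (via Marden)
Shortest route: Marden → Neston = 20 min.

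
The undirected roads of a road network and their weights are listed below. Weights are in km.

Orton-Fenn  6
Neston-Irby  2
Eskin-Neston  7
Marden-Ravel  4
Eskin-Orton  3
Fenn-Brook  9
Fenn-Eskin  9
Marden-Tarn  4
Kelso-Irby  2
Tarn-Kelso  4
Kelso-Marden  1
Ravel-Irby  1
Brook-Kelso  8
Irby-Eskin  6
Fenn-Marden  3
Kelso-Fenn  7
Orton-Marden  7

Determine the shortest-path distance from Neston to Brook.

12 km

Settle nodes by increasing distance from Neston:
Neston: 0
Irby: 2  (via Neston)
Ravel: 3  (via Irby)
Kelso: 4  (via Irby)
Marden: 5  (via Kelso)
Eskin: 7  (via Neston)
Tarn: 8  (via Kelso)
Fenn: 8  (via Marden)
Orton: 10  (via Eskin)
Brook: 12  (via Kelso)
Shortest route: Neston–Irby–Kelso–Brook = 12 km.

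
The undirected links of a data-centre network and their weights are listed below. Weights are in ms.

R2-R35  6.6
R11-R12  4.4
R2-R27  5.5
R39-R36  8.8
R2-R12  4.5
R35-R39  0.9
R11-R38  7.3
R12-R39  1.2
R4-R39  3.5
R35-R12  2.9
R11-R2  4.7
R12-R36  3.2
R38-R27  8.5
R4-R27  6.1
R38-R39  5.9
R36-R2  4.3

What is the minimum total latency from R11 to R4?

9.1 ms

Shortest distances from R11:
R11: 0
R12: 4.4  (via R11)
R2: 4.7  (via R11)
R39: 5.6  (via R12)
R35: 6.5  (via R39)
R38: 7.3  (via R11)
R36: 7.6  (via R12)
R4: 9.1  (via R39)
Shortest route: R11 → R12 → R39 → R4 = 9.1 ms.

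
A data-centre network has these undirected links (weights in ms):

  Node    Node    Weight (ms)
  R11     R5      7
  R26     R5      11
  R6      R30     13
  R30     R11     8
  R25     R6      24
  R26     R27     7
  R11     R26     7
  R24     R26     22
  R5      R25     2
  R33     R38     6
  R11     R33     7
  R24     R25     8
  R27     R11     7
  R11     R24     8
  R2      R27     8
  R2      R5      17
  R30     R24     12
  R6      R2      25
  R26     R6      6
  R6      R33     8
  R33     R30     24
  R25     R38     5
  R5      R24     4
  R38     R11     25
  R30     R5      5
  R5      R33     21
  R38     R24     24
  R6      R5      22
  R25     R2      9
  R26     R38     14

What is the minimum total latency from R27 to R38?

Enumerating some paths:
R27–R26–R38: 7+14 = 21
R27–R11–R33–R38: 7+7+6 = 20
R27–R11–R5–R25–R38: 7+7+2+5 = 21
R27–R2–R25–R38: 8+9+5 = 22
The minimum is 20 ms via R27–R11–R33–R38.

20 ms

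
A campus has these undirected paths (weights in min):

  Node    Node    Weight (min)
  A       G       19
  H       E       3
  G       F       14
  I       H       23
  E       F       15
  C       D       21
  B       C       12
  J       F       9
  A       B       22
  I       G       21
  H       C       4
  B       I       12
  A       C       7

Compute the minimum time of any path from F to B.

34 min

Enumerating some paths:
F–E–H–C–A–B: 15+3+4+7+22 = 51
F–G–A–C–B: 14+19+7+12 = 52
F–G–I–B: 14+21+12 = 47
F–E–H–C–B: 15+3+4+12 = 34
The minimum is 34 min via F–E–H–C–B.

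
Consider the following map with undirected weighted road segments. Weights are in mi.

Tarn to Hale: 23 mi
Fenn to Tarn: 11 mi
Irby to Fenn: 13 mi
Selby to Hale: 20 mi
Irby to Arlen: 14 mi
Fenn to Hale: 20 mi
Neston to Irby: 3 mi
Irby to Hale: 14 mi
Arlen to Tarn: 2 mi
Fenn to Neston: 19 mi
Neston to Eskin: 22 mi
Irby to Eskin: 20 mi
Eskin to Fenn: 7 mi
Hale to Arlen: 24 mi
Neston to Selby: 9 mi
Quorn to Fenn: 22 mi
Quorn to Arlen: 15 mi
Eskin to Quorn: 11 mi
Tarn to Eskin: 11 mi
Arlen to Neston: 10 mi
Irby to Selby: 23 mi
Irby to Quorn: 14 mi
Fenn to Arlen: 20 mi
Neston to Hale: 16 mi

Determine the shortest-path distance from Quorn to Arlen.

Enumerating some paths:
Quorn–Irby–Neston–Arlen: 14+3+10 = 27
Quorn–Arlen: 15 = 15
Quorn–Eskin–Tarn–Arlen: 11+11+2 = 24
Cheapest is Quorn–Arlen at 15 mi.

15 mi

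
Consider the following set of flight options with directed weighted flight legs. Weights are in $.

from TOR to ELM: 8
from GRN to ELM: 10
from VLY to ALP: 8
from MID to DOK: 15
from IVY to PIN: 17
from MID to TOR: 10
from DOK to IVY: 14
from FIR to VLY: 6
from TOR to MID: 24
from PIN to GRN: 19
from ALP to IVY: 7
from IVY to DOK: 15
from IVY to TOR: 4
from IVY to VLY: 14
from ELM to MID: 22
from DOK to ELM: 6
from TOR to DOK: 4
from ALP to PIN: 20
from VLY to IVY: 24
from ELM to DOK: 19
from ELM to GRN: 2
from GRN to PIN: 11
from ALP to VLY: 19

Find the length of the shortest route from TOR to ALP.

Compare a few routes:
TOR–DOK–IVY–VLY–ALP: 4+14+14+8 = 40
TOR–ELM–DOK–IVY–VLY–ALP: 8+19+14+14+8 = 63
TOR–MID–DOK–IVY–VLY–ALP: 24+15+14+14+8 = 75
The minimum is $40 via TOR–DOK–IVY–VLY–ALP.

$40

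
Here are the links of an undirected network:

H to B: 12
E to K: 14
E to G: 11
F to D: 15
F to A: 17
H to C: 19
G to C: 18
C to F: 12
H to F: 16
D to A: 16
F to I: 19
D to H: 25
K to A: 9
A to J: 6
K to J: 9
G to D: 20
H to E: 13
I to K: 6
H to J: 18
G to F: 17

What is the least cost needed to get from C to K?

37

Enumerating some paths:
C–F–A–K: 12+17+9 = 38
C–G–E–K: 18+11+14 = 43
C–F–I–K: 12+19+6 = 37
Cheapest is C–F–I–K at 37.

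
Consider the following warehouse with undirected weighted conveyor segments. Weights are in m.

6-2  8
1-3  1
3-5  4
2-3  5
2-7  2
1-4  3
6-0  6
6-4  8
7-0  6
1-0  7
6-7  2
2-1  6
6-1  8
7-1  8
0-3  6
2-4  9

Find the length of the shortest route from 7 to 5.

11 m

Compare a few routes:
7 → 2 → 1 → 3 → 5: 2+6+1+4 = 13
7 → 1 → 3 → 5: 8+1+4 = 13
7 → 2 → 3 → 5: 2+5+4 = 11
The minimum is 11 m via 7 → 2 → 3 → 5.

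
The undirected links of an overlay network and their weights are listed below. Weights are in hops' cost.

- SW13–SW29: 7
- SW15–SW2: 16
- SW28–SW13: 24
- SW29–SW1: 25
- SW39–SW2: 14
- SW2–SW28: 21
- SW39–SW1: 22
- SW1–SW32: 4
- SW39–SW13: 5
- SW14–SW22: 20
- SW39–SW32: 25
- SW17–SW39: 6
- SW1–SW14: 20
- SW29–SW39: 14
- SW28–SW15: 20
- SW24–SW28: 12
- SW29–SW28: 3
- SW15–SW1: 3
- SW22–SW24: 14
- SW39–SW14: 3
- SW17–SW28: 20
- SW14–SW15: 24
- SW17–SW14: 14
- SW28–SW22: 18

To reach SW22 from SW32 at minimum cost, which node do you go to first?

Enumerating some paths:
SW32–SW1–SW14–SW22: 4+20+20 = 44
SW32–SW1–SW15–SW28–SW22: 4+3+20+18 = 45
SW32–SW39–SW14–SW22: 25+3+20 = 48
Cheapest is SW32–SW1–SW14–SW22 at 44 hops' cost.
So from SW32 the first move is to SW1.

SW1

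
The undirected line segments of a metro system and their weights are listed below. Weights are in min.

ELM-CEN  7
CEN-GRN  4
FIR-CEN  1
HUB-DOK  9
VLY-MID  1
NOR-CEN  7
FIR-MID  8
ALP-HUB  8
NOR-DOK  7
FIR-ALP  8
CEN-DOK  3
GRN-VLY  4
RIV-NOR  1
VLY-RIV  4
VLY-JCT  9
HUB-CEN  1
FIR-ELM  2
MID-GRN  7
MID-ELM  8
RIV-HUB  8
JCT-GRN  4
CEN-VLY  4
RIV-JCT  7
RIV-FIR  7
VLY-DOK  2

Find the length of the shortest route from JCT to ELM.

Running Dijkstra from JCT:
JCT: 0
GRN: 4  (via JCT)
RIV: 7  (via JCT)
CEN: 8  (via GRN)
VLY: 8  (via GRN)
NOR: 8  (via RIV)
MID: 9  (via VLY)
HUB: 9  (via CEN)
FIR: 9  (via CEN)
DOK: 10  (via VLY)
ELM: 11  (via FIR)
Shortest route: JCT → GRN → CEN → FIR → ELM = 11 min.

11 min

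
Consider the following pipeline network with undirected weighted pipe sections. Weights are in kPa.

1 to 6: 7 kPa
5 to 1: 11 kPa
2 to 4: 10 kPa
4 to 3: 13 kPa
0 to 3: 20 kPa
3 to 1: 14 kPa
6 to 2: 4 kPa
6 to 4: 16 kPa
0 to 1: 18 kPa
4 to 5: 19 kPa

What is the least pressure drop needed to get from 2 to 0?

29 kPa

Running Dijkstra from 2:
2: 0
6: 4  (via 2)
4: 10  (via 2)
1: 11  (via 6)
5: 22  (via 1)
3: 23  (via 4)
0: 29  (via 1)
Shortest route: 2 → 6 → 1 → 0 = 29 kPa.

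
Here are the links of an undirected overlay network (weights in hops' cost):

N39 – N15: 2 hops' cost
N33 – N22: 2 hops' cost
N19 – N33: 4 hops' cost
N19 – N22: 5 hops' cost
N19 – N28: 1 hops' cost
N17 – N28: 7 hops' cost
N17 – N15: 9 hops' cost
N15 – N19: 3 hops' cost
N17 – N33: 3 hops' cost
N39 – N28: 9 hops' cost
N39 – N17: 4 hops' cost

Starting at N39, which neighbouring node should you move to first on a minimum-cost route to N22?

N17

Enumerating some paths:
N39–N15–N19–N22: 2+3+5 = 10
N39–N17–N33–N22: 4+3+2 = 9
The minimum is 9 hops' cost via N39–N17–N33–N22.
So from N39 the first move is to N17.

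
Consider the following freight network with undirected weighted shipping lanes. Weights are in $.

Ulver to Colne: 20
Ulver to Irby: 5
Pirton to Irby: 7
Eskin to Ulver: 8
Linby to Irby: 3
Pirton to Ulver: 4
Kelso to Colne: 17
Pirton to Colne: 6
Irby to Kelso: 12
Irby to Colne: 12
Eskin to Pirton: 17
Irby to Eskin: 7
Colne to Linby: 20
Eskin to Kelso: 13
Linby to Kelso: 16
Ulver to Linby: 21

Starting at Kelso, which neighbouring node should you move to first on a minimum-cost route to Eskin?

Eskin

Enumerating some paths:
Kelso - Irby - Eskin: 12+7 = 19
Kelso - Irby - Ulver - Eskin: 12+5+8 = 25
Kelso - Eskin: 13 = 13
Kelso - Linby - Irby - Eskin: 16+3+7 = 26
Cheapest is Kelso - Eskin at $13.
So from Kelso the first move is to Eskin.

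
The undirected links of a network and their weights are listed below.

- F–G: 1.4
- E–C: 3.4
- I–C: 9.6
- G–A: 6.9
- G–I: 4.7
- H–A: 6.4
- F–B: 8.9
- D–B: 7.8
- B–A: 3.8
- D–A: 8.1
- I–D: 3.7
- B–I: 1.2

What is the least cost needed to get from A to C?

Candidate routes:
A → B → D → I → C: 3.8+7.8+3.7+9.6 = 24.9
A → D → I → C: 8.1+3.7+9.6 = 21.4
A → G → I → C: 6.9+4.7+9.6 = 21.2
A → B → I → C: 3.8+1.2+9.6 = 14.6
Cheapest is A → B → I → C at 14.6.

14.6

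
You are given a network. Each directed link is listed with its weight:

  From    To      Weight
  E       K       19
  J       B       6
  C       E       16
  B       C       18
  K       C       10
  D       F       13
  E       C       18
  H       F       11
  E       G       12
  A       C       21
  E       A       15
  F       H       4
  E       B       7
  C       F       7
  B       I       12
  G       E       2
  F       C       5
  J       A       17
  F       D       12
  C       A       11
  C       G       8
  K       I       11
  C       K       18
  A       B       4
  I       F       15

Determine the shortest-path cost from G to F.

27

Shortest distances from G:
G: 0
E: 2  (via G)
B: 9  (via E)
A: 17  (via E)
C: 20  (via E)
I: 21  (via B)
K: 21  (via E)
F: 27  (via C)
Shortest route: G–E–C–F = 27.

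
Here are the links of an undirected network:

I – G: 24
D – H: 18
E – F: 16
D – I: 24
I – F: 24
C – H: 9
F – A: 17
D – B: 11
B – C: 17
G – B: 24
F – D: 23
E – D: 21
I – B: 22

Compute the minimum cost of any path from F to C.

50

Enumerating some paths:
F - D - H - C: 23+18+9 = 50
F - D - B - C: 23+11+17 = 51
F - I - B - C: 24+22+17 = 63
Cheapest is F - D - H - C at 50.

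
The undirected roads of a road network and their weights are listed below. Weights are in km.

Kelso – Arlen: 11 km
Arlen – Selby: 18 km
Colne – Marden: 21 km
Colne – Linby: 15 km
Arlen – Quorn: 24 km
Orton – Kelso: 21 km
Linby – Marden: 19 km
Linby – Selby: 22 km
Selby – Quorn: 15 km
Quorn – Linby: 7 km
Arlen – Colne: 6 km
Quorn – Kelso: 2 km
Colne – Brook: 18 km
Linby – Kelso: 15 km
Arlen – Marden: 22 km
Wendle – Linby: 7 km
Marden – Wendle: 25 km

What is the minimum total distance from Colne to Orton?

38 km

Shortest distances from Colne:
Colne: 0
Arlen: 6  (via Colne)
Linby: 15  (via Colne)
Kelso: 17  (via Arlen)
Brook: 18  (via Colne)
Quorn: 19  (via Kelso)
Marden: 21  (via Colne)
Wendle: 22  (via Linby)
Selby: 24  (via Arlen)
Orton: 38  (via Kelso)
Shortest route: Colne–Arlen–Kelso–Orton = 38 km.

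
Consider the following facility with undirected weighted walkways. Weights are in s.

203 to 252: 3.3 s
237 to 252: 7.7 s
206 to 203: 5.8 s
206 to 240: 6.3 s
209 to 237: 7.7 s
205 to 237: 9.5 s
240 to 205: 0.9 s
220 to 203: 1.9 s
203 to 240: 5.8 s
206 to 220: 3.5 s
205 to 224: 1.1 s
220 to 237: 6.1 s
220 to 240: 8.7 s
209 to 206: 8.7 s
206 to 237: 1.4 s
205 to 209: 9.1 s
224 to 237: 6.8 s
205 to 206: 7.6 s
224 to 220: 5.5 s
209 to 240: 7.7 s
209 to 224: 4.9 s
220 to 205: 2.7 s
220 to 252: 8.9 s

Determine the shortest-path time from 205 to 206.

Shortest distances from 205:
205: 0
240: 0.9  (via 205)
224: 1.1  (via 205)
220: 2.7  (via 205)
203: 4.6  (via 220)
209: 6  (via 224)
206: 6.2  (via 220)
Shortest route: 205–220–206 = 6.2 s.

6.2 s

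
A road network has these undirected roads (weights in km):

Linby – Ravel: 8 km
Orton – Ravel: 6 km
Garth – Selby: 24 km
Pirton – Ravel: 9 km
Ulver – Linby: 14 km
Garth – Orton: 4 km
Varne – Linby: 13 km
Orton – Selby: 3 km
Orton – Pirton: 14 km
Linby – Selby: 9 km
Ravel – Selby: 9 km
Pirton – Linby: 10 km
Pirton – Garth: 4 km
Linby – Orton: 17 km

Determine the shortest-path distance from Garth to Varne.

27 km

Compare a few routes:
Garth - Orton - Ravel - Linby - Varne: 4+6+8+13 = 31
Garth - Pirton - Linby - Varne: 4+10+13 = 27
Garth - Orton - Selby - Linby - Varne: 4+3+9+13 = 29
Cheapest is Garth - Pirton - Linby - Varne at 27 km.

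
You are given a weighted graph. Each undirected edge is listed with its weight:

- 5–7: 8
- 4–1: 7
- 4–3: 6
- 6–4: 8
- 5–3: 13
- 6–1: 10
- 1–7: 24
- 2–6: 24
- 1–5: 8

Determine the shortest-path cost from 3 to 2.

38

Settle nodes by increasing distance from 3:
3: 0
4: 6  (via 3)
1: 13  (via 4)
5: 13  (via 3)
6: 14  (via 4)
7: 21  (via 5)
2: 38  (via 6)
Shortest route: 3 → 4 → 6 → 2 = 38.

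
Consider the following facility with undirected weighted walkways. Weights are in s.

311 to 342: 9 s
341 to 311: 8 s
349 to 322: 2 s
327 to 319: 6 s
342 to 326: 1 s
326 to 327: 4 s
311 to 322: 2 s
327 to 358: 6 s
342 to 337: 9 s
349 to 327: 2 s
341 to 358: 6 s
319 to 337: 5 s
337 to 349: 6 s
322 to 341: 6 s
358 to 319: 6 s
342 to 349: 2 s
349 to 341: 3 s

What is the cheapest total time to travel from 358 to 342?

10 s

Enumerating some paths:
358 → 327 → 349 → 342: 6+2+2 = 10
358 → 327 → 326 → 342: 6+4+1 = 11
358 → 341 → 349 → 342: 6+3+2 = 11
The minimum is 10 s via 358 → 327 → 349 → 342.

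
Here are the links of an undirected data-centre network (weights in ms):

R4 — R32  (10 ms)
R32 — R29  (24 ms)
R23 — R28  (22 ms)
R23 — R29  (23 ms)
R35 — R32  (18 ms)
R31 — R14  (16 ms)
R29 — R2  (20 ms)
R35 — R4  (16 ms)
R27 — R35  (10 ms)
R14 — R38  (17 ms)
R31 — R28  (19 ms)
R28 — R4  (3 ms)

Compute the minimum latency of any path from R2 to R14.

Enumerating some paths:
R2 → R29 → R23 → R28 → R31 → R14: 20+23+22+19+16 = 100
R2 → R29 → R32 → R4 → R28 → R31 → R14: 20+24+10+3+19+16 = 92
R2 → R29 → R32 → R35 → R4 → R28 → R31 → R14: 20+24+18+16+3+19+16 = 116
Cheapest is R2 → R29 → R32 → R4 → R28 → R31 → R14 at 92 ms.

92 ms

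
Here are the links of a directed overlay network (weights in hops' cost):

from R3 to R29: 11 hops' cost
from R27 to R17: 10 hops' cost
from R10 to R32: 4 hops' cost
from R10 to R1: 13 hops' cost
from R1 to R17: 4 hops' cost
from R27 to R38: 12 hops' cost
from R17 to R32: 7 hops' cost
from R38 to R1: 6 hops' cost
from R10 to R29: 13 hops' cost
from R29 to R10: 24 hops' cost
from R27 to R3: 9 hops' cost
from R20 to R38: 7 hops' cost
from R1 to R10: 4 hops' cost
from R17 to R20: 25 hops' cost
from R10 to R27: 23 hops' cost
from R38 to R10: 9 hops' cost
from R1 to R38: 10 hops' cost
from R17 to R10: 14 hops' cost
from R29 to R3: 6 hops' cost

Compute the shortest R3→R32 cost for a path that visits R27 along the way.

Shortest R3→R27: R3 → R29 → R10 → R27 = 58
Shortest R27→R32: R27 → R17 → R32 = 17
Total via R27: 58 + 17 = 75 hops' cost.

75 hops' cost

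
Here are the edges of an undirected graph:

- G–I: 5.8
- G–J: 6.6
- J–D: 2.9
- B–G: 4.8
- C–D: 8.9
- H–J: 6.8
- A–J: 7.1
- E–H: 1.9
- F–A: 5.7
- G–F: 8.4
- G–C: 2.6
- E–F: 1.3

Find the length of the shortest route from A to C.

Candidate routes:
A - F - G - C: 5.7+8.4+2.6 = 16.7
A - F - E - H - J - G - C: 5.7+1.3+1.9+6.8+6.6+2.6 = 24.9
A - J - G - C: 7.1+6.6+2.6 = 16.3
A - J - D - C: 7.1+2.9+8.9 = 18.9
The minimum is 16.3 via A - J - G - C.

16.3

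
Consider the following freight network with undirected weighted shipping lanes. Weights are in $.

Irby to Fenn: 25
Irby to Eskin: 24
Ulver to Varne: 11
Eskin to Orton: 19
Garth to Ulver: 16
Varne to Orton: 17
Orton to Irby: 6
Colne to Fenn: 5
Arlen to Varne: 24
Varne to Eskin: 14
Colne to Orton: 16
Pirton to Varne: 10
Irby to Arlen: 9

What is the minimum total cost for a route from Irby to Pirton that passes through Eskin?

Best Irby to Eskin: Irby–Eskin costing 24
Shortest Eskin→Pirton: Eskin–Varne–Pirton = 24
Total via Eskin: 24 + 24 = $48.

$48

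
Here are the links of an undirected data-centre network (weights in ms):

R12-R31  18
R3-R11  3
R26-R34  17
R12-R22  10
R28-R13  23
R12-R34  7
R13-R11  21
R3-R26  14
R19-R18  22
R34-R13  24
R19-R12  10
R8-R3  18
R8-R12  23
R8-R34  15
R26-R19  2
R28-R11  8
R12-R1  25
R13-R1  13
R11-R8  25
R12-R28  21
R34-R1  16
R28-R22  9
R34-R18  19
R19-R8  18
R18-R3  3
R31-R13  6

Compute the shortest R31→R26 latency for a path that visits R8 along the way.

Shortest R31→R8: R31–R12–R34–R8 = 40
Best R8 to R26: R8–R19–R26 costing 20
Total via R8: 40 + 20 = 60 ms.

60 ms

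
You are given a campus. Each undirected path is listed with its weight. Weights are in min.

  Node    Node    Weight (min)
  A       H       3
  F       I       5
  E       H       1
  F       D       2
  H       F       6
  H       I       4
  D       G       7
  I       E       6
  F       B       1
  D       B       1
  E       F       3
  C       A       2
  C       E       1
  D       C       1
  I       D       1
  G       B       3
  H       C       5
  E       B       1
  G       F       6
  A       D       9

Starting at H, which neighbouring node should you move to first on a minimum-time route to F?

Candidate routes:
H–E–C–D–F: 1+1+1+2 = 5
H–E–F: 1+3 = 4
H–E–B–F: 1+1+1 = 3
H–E–C–D–B–F: 1+1+1+1+1 = 5
Cheapest is H–E–B–F at 3 min.
So from H the first move is to E.

E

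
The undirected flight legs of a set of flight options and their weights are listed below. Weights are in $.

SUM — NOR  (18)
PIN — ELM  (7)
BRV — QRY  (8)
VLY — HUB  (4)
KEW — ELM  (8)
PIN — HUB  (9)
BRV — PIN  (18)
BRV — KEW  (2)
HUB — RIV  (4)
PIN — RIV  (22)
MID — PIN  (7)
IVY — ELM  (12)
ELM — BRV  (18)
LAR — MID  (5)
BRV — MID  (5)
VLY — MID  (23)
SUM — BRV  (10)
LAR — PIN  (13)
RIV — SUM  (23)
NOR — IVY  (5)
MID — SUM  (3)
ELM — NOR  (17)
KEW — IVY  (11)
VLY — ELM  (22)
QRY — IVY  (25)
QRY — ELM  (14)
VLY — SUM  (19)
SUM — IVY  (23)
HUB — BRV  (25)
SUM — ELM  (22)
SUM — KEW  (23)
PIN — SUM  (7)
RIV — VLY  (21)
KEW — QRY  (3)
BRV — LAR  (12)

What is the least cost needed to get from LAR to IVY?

Compare a few routes:
LAR → MID → BRV → KEW → IVY: 5+5+2+11 = 23
LAR → BRV → KEW → IVY: 12+2+11 = 25
Cheapest is LAR → MID → BRV → KEW → IVY at $23.

$23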